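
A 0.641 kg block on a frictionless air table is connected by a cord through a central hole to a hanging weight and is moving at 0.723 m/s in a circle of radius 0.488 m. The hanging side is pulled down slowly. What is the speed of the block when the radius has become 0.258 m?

v₂ ≈ 1.37 m/s

Central (radial) force ⇒ zero torque about the center ⇒ m v r is constant.
v₂ = v₁ r₁ / r₂ = (0.723)(0.488) / (0.258) = 1.368 m/s.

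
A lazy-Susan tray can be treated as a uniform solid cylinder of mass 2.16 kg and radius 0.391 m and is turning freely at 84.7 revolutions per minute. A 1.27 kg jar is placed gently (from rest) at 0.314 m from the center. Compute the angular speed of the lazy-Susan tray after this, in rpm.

No external torque acts about the center; L_before = L_after.
I_p = ½(2.16)(0.391)² = 0.1651 kg·m².
Added inertia Σmr² = (1.27)(0.314)² = 0.1252 kg·m²; I_f = 0.1651 + 0.1252 = 0.2903 kg·m².
ω_f = I_p ω_i / I_f = (0.1651)(84.7) / 0.2903 = 48.17 rpm.

ω_f ≈ 48.2 rpm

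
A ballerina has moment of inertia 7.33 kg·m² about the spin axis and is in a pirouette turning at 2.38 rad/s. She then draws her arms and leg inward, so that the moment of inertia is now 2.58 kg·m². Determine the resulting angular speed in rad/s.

ω₂ ≈ 6.76 rad/s

Angular momentum about the spin axis is conserved since the torque about it is zero.
ω₂ = I₁ω₁ / I₂ = (7.330)(2.38 rad/s) / (2.580) = 6.762 rad/s.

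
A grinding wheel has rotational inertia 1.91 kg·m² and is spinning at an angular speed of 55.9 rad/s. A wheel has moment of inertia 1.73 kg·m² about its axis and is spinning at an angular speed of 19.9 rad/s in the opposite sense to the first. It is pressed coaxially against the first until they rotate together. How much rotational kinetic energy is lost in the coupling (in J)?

ΔKE lost ≈ 2610 J

No external torque acts about the common axis, so total angular momentum is conserved.
Taking A's sense as positive: L = (1.910)(55.9) − (1.730)(19.9) = 72.34 kg·m²·rad/s.
Combined I = 1.910 + 1.730 = 3.640 kg·m².
ω_f = L / I = 72.34 / 3.640 = 19.87 rad/s.
KE_i = ½ΣIω² = 3327 J; KE_f = ½(3.640)(19.87)² = 718.9 J.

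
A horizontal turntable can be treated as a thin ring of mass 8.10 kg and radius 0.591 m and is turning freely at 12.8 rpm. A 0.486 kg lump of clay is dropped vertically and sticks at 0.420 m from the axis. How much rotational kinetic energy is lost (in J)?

No external torque acts about the axis; L_before = L_after.
I_p = (8.10)(0.591)² = 2.829 kg·m².
Added inertia Σmr² = (0.486)(0.420)² = 0.08573 kg·m²; I_f = 2.829 + 0.08573 = 2.915 kg·m².
ω_f = I_p ω_i / I_f = (2.829)(12.8) / 2.915 = 12.42 rpm.
KE_i = ½(2.829)(1.340 rad/s)² = 2.542 J; KE_f = ½(2.915)(1.301)² = 2.467 J.

energy lost ≈ 0.0748 J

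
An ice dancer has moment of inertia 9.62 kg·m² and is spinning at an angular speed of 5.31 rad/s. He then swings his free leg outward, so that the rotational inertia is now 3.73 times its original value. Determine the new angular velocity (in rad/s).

ω₂ ≈ 1.42 rad/s

No external torque acts about the spin axis, so angular momentum is conserved.
I₂ = 3.73 × 9.62 = 35.88 kg·m².
ω₂ = I₁ω₁ / I₂ = (9.620)(5.31 rad/s) / (35.88) = 1.424 rad/s.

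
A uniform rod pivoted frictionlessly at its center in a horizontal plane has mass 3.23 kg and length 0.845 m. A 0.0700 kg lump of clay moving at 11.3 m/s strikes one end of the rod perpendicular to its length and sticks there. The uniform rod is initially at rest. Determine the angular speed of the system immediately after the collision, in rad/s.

|ω_f| ≈ 1.63 rad/s

The axle reaction passes through the pivot and exerts no torque about it; angular momentum about the pivot is conserved through the impact.
I_p = (1/12)(3.23)(0.845)² = 0.1922 kg·m². Taking the sense of the lump of clay's angular momentum as positive, L_{lump} = m v R = (0.0700)(11.3)(0.845/2) = 0.3342 kg·m²/s.
L_i = 0 + 0.3342 = 0.3342 kg·m²/s.
After sticking, I_f = I_p + m R² = 0.1922 + (0.0700)(0.845/2)² = 0.2047 kg·m².
ω_f = L_i / I_f = 0.3342 / 0.2047 = 1.633 rad/s.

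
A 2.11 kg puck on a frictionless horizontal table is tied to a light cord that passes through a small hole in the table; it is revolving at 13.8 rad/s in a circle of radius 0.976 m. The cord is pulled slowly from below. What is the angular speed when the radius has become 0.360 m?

The constraining force is radial, so m r² ω about the center is conserved.
ω₂ = ω₁ (r₁/r₂)² = (13.8)(0.976/0.360)² = 101.4 rad/s.

ω₂ ≈ 101 rad/s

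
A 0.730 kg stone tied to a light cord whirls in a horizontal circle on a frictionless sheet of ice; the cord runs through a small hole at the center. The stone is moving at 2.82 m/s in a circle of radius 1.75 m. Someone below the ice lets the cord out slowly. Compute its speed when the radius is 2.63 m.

v₂ ≈ 1.88 m/s

The only horizontal force on the mass is along the cord (radial), so it exerts no torque about the hole and angular momentum m v r is conserved.
v₂ = v₁ r₁ / r₂ = (2.82)(1.75) / (2.63) = 1.876 m/s.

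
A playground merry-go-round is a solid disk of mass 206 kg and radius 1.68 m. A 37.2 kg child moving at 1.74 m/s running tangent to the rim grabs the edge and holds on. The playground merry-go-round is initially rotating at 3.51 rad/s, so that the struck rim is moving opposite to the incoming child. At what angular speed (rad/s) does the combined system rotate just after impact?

The axle reaction passes through the axle and exerts no torque about it; angular momentum about the axle is conserved through the impact.
I_p = ½(206)(1.68)² = 290.7 kg·m². Taking the sense of the child's angular momentum as positive, L_{child} = m v R = (37.2)(1.74)(1.68) = 108.7 kg·m²/s.
L_i = −I_p ω_p + m v R = −(290.7)(3.51) + 108.7 = -911.6 kg·m²/s.
After sticking, I_f = I_p + m R² = 290.7 + (37.2)(1.68)² = 395.7 kg·m².
ω_f = L_i / I_f = -911.6 / 395.7 = -2.304 rad/s.

|ω_f| ≈ 2.30 rad/s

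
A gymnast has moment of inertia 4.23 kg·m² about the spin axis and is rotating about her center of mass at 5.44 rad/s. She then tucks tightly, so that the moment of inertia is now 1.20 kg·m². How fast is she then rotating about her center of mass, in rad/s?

ω₂ ≈ 19.2 rad/s

With no external torque about the axis, L is conserved: I₁ω₁ = I₂ω₂.
ω₂ = I₁ω₁ / I₂ = (4.230)(5.44 rad/s) / (1.200) = 19.18 rad/s.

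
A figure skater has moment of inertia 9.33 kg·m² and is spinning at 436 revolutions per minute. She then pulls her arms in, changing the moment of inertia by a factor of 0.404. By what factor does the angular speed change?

ω₂/ω₁ ≈ 2.48

Angular momentum about the spin axis is conserved since the torque about it is zero.
I₂ = 0.404 × 9.33 = 3.769 kg·m².
ω₂/ω₁ = I₁/I₂ = 9.330 / 3.769 = 2.475.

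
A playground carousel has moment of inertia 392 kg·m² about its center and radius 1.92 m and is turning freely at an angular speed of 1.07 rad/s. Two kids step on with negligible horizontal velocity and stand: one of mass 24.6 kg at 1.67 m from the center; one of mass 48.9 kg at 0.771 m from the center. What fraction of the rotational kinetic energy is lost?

No external torque acts about the center; L_before = L_after.
Added inertia Σmr² = (24.6)(1.67)² + (48.9)(0.771)² = 97.68 kg·m²; I_f = 392.0 + 97.68 = 489.7 kg·m².
ω_f = I_p ω_i / I_f = (392.0)(1.07) / 489.7 = 0.8566 rad/s.
KE_i = ½(392.0)(1.070 rad/s)² = 224.4 J; KE_f = ½(489.7)(0.8566)² = 179.6 J.
Fraction lost = 0.1995.

fraction ≈ 0.199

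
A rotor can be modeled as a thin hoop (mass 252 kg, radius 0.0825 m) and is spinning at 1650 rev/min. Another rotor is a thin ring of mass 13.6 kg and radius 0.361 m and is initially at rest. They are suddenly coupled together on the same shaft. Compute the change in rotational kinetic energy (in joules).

The coupling torques are internal; angular momentum about the shared axis is conserved.
Moments of inertia: I_A = (252)(0.0825)² = 1.715 kg·m²; I_B = (13.6)(0.361)² = 1.772 kg·m².
Taking A's sense as positive: L = (1.715)(1650) = 2830 kg·m²·rpm.
Combined I = 1.715 + 1.772 = 3.488 kg·m².
ω_f = L / I = 2830 / 3.488 = 811.5 rpm.
KE_i = ½ΣIω² = 25600 J; KE_f = ½(3.488)(84.98)² = 12590 J.

ΔKE ≈ -13000 J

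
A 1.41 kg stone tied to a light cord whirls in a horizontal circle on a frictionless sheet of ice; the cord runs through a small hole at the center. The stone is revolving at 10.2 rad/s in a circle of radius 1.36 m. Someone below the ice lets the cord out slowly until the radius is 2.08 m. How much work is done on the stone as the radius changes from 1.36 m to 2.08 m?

W ≈ -77.7 J

No torque about the axis ⇒ m r₁² ω₁ = m r₂² ω₂.
ω₂ = ω₁ (r₁/r₂)² = (10.2)(1.36/2.08)² = 4.361 rad/s.
W = ΔKE = ½m(v₂² − v₁²) = -77.67 J.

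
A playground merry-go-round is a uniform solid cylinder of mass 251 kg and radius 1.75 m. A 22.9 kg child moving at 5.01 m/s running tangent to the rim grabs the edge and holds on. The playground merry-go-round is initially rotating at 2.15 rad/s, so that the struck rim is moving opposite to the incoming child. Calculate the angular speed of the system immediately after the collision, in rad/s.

|ω_f| ≈ 1.38 rad/s

About the axle the impulsive forces during the collision are internal, so angular momentum about that axis is conserved.
I_p = ½(251)(1.75)² = 384.3 kg·m². Taking the sense of the child's angular momentum as positive, L_{child} = m v R = (22.9)(5.01)(1.75) = 200.8 kg·m²/s.
L_i = −I_p ω_p + m v R = −(384.3)(2.15) + 200.8 = -625.6 kg·m²/s.
After sticking, I_f = I_p + m R² = 384.3 + (22.9)(1.75)² = 454.5 kg·m².
ω_f = L_i / I_f = -625.6 / 454.5 = -1.376 rad/s.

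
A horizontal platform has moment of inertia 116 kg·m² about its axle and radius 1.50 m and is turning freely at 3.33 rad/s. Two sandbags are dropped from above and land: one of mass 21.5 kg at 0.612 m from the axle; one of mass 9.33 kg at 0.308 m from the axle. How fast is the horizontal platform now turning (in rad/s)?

The added mass arrives with no angular momentum about the axle, and any external torque about the axle is negligible, so the system's angular momentum is conserved.
Added inertia Σmr² = (21.5)(0.612)² + (9.33)(0.308)² = 8.938 kg·m²; I_f = 116.0 + 8.938 = 124.9 kg·m².
ω_f = I_p ω_i / I_f = (116.0)(3.33) / 124.9 = 3.092 rad/s.

ω_f ≈ 3.09 rad/s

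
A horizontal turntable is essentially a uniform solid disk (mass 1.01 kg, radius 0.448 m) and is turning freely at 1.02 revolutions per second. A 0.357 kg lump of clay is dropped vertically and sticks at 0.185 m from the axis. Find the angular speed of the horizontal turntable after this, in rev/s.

ω_f ≈ 0.910 rev/s

The added mass arrives with no angular momentum about the axis, and any external torque about the axis is negligible, so the system's angular momentum is conserved.
I_p = ½(1.01)(0.448)² = 0.1014 kg·m².
Added inertia Σmr² = (0.357)(0.185)² = 0.01222 kg·m²; I_f = 0.1014 + 0.01222 = 0.1136 kg·m².
ω_f = I_p ω_i / I_f = (0.1014)(1.02) / 0.1136 = 0.9103 rev/s.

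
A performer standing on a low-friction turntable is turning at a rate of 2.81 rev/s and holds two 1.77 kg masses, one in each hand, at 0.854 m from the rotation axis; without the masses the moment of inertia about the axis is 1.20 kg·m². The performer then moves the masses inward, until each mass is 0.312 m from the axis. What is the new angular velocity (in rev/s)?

ω₂ ≈ 6.88 rev/s

With no external torque about the axis, L is conserved: I₁ω₁ = I₂ω₂.
I₁ = 1.20 + 2(1.77)(0.854)² = 3.782 kg·m²; I₂ = 1.20 + 2(1.77)(0.312)² = 1.545 kg·m².
ω₂ = I₁ω₁ / I₂ = (3.782)(2.81 rev/s) / (1.545) = 6.880 rev/s.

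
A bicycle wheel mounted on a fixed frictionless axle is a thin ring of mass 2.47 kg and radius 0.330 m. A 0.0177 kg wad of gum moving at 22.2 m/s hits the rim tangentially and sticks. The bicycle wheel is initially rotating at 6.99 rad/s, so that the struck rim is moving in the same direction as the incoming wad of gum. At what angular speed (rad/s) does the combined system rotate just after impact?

About the axle the impulsive forces during the collision are internal, so angular momentum about that axis is conserved.
I_p = (2.47)(0.330)² = 0.2690 kg·m². Taking the sense of the wad of gum's angular momentum as positive, L_{wad} = m v R = (0.0177)(22.2)(0.330) = 0.1297 kg·m²/s.
L_i = +I_p ω_p + m v R = +(0.2690)(6.99) + 0.1297 = 2.010 kg·m²/s.
After sticking, I_f = I_p + m R² = 0.2690 + (0.0177)(0.330)² = 0.2709 kg·m².
ω_f = L_i / I_f = 2.010 / 0.2709 = 7.419 rad/s.

|ω_f| ≈ 7.42 rad/s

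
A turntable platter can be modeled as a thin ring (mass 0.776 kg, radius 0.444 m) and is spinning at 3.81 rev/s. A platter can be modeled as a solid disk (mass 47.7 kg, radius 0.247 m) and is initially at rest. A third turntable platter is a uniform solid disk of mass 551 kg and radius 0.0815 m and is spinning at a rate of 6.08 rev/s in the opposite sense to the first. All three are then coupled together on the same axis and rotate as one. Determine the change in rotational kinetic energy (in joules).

ΔKE ≈ -741 J

The coupling torques are internal; angular momentum about the shared axis is conserved.
Moments of inertia: I_A = (0.776)(0.444)² = 0.1530 kg·m²; I_B = ½(47.7)(0.247)² = 1.455 kg·m²; I_C = ½(551)(0.0815)² = 1.830 kg·m².
Taking A's sense as positive: L = (0.1530)(3.81) − (1.830)(6.08) = -10.54 kg·m²·rev/s.
Combined I = 0.1530 + 1.455 + 1.830 = 3.438 kg·m².
ω_f = L / I = -10.54 / 3.438 = -3.067 rev/s.
KE_i = ½ΣIω² = 1379 J; KE_f = ½(3.438)(19.27)² = 638.2 J.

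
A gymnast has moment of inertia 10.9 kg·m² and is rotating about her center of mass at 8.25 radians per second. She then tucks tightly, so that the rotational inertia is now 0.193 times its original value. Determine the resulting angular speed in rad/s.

No external torque acts about the spin axis, so angular momentum is conserved.
I₂ = 0.193 × 10.9 = 2.104 kg·m².
ω₂ = I₁ω₁ / I₂ = (10.90)(8.25 rad/s) / (2.104) = 42.75 rad/s.

ω₂ ≈ 42.7 rad/s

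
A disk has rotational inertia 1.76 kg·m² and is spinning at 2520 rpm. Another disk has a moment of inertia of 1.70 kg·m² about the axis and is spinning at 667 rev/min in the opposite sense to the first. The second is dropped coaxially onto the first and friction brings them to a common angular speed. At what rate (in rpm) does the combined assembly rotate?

|ω_f| ≈ 954 rpm

The coupling torques are internal; angular momentum about the shared axis is conserved.
Taking A's sense as positive: L = (1.760)(2520) − (1.700)(667) = 3301 kg·m²·rpm.
Combined I = 1.760 + 1.700 = 3.460 kg·m².
ω_f = L / I = 3301 / 3.460 = 954.1 rpm.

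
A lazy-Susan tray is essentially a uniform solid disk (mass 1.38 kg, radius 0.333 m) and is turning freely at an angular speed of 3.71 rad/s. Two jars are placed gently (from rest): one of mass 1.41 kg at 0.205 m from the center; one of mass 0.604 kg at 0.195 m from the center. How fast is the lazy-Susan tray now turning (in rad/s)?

ω_f ≈ 1.79 rad/s

No external torque acts about the center; L_before = L_after.
I_p = ½(1.38)(0.333)² = 0.07651 kg·m².
Added inertia Σmr² = (1.41)(0.205)² + (0.604)(0.195)² = 0.08222 kg·m²; I_f = 0.07651 + 0.08222 = 0.1587 kg·m².
ω_f = I_p ω_i / I_f = (0.07651)(3.71) / 0.1587 = 1.788 rad/s.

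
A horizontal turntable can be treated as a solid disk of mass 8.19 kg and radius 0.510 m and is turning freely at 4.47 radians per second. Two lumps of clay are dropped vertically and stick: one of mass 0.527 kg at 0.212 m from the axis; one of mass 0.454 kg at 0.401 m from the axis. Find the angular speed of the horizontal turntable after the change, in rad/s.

ω_f ≈ 4.10 rad/s

The added mass arrives with no angular momentum about the axis, and any external torque about the axis is negligible, so the system's angular momentum is conserved.
I_p = ½(8.19)(0.510)² = 1.065 kg·m².
Added inertia Σmr² = (0.527)(0.212)² + (0.454)(0.401)² = 0.09669 kg·m²; I_f = 1.065 + 0.09669 = 1.162 kg·m².
ω_f = I_p ω_i / I_f = (1.065)(4.47) / 1.162 = 4.098 rad/s.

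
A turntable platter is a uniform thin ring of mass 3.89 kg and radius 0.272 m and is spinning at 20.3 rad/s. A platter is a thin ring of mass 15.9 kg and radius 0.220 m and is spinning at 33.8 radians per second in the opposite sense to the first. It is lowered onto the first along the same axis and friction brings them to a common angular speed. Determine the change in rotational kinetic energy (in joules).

ΔKE ≈ -307 J

No external torque acts about the common axis, so total angular momentum is conserved.
Moments of inertia: I_A = (3.89)(0.272)² = 0.2878 kg·m²; I_B = (15.9)(0.220)² = 0.7696 kg·m².
Taking A's sense as positive: L = (0.2878)(20.3) − (0.7696)(33.8) = -20.17 kg·m²·rad/s.
Combined I = 0.2878 + 0.7696 = 1.057 kg·m².
ω_f = L / I = -20.17 / 1.057 = -19.07 rad/s.
KE_i = ½ΣIω² = 498.9 J; KE_f = ½(1.057)(19.07)² = 192.4 J.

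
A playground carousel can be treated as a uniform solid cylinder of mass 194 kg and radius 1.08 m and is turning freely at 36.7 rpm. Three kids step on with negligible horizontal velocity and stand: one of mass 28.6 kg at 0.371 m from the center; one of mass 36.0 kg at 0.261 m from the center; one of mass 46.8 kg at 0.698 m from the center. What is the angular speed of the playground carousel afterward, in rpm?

ω_f ≈ 29.2 rpm

The added mass arrives with no angular momentum about the center, and any external torque about the center is negligible, so the system's angular momentum is conserved.
I_p = ½(194)(1.08)² = 113.1 kg·m².
Added inertia Σmr² = (28.6)(0.371)² + (36.0)(0.261)² + (46.8)(0.698)² = 29.19 kg·m²; I_f = 113.1 + 29.19 = 142.3 kg·m².
ω_f = I_p ω_i / I_f = (113.1)(36.7) / 142.3 = 29.17 rpm.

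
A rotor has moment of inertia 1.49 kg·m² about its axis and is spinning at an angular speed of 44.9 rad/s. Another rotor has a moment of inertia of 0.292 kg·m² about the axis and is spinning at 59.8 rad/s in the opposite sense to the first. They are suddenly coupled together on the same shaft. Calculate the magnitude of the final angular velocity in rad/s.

|ω_f| ≈ 27.7 rad/s

The coupling torques are internal; angular momentum about the shared axis is conserved.
Taking A's sense as positive: L = (1.490)(44.9) − (0.2920)(59.8) = 49.44 kg·m²·rad/s.
Combined I = 1.490 + 0.2920 = 1.782 kg·m².
ω_f = L / I = 49.44 / 1.782 = 27.74 rad/s.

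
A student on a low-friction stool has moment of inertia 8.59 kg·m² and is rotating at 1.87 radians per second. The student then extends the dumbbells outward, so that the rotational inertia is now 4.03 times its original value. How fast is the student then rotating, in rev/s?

No external torque acts about the spin axis, so angular momentum is conserved.
I₂ = 4.03 × 8.59 = 34.62 kg·m².
ω₂ = I₁ω₁ / I₂ = (8.590)(1.87 rad/s) / (34.62) = 0.4640 rad/s = 0.07385 rev/s.

ω₂ ≈ 0.0739 rev/s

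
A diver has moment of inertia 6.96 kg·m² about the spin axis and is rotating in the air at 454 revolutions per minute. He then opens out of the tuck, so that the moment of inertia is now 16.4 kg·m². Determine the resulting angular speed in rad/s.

With no external torque about the axis, L is conserved: I₁ω₁ = I₂ω₂.
ω₂ = I₁ω₁ / I₂ = (6.960)(454 rpm) / (16.40) = 192.7 rpm = 20.18 rad/s.

ω₂ ≈ 20.2 rad/s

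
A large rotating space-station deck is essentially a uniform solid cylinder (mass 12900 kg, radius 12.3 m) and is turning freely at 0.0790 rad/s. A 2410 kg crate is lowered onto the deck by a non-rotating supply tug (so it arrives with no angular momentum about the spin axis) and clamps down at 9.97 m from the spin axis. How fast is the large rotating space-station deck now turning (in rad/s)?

No external torque acts about the spin axis; L_before = L_after.
I_p = ½(12900)(12.3)² = 9.758e+05 kg·m².
Added inertia Σmr² = (2410)(9.97)² = 2.396e+05 kg·m²; I_f = 9.758e+05 + 2.396e+05 = 1.215e+06 kg·m².
ω_f = I_p ω_i / I_f = (9.758e+05)(0.0790) / 1.215e+06 = 0.06343 rad/s.

ω_f ≈ 0.0634 rad/s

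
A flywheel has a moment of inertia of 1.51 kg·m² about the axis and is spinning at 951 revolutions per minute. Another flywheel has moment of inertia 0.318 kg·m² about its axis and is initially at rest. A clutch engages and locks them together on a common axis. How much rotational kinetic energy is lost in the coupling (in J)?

ΔKE lost ≈ 1300 J

The coupling torques are internal; angular momentum about the shared axis is conserved.
Taking A's sense as positive: L = (1.510)(951) = 1436 kg·m²·rpm.
Combined I = 1.510 + 0.3180 = 1.828 kg·m².
ω_f = L / I = 1436 / 1.828 = 785.6 rpm.
KE_i = ½ΣIω² = 7488 J; KE_f = ½(1.828)(82.26)² = 6185 J.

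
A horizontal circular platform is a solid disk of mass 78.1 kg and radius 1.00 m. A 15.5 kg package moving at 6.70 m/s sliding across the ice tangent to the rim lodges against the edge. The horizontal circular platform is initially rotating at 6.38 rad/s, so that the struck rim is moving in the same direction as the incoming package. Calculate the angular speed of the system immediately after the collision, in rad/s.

The axle reaction passes through the central axle and exerts no torque about it; angular momentum about the central axle is conserved through the impact.
I_p = ½(78.1)(1.00)² = 39.05 kg·m². Taking the sense of the package's angular momentum as positive, L_{package} = m v R = (15.5)(6.70)(1.00) = 103.9 kg·m²/s.
L_i = +I_p ω_p + m v R = +(39.05)(6.38) + 103.9 = 353.0 kg·m²/s.
After sticking, I_f = I_p + m R² = 39.05 + (15.5)(1.00)² = 54.55 kg·m².
ω_f = L_i / I_f = 353.0 / 54.55 = 6.471 rad/s.

|ω_f| ≈ 6.47 rad/s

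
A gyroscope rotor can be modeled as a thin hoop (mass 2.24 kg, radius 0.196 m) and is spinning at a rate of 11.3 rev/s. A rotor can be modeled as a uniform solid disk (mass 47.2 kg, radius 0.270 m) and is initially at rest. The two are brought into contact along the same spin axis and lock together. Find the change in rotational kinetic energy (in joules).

ΔKE ≈ -207 J

No external torque acts about the common axis, so total angular momentum is conserved.
Moments of inertia: I_A = (2.24)(0.196)² = 0.08605 kg·m²; I_B = ½(47.2)(0.270)² = 1.720 kg·m².
Taking A's sense as positive: L = (0.08605)(11.3) = 0.9724 kg·m²·rev/s.
Combined I = 0.08605 + 1.720 = 1.806 kg·m².
ω_f = L / I = 0.9724 / 1.806 = 0.5383 rev/s.
KE_i = ½ΣIω² = 216.9 J; KE_f = ½(1.806)(3.382)² = 10.33 J.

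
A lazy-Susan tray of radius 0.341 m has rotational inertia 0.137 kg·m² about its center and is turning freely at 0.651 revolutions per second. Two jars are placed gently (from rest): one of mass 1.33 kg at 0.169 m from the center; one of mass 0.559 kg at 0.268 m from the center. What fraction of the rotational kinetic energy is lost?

No external torque acts about the center; L_before = L_after.
Added inertia Σmr² = (1.33)(0.169)² + (0.559)(0.268)² = 0.07814 kg·m²; I_f = 0.1370 + 0.07814 = 0.2151 kg·m².
ω_f = I_p ω_i / I_f = (0.1370)(0.651) / 0.2151 = 0.4146 rev/s.
KE_i = ½(0.1370)(4.090 rad/s)² = 1.146 J; KE_f = ½(0.2151)(2.605)² = 0.7298 J.
Fraction lost = 0.3632.

fraction ≈ 0.363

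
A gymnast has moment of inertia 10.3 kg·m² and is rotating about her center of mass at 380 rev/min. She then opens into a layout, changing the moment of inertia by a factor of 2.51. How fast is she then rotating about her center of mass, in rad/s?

No external torque acts about the spin axis, so angular momentum is conserved.
I₂ = 2.51 × 10.3 = 25.85 kg·m².
ω₂ = I₁ω₁ / I₂ = (10.30)(380 rpm) / (25.85) = 151.4 rpm = 15.85 rad/s.

ω₂ ≈ 15.9 rad/s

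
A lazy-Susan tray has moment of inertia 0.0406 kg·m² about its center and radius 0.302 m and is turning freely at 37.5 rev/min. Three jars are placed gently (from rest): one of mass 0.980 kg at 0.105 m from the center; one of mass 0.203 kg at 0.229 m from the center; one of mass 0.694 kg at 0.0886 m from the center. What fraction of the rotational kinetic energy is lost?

fraction ≈ 0.398

No external torque acts about the center; L_before = L_after.
Added inertia Σmr² = (0.980)(0.105)² + (0.203)(0.229)² + (0.694)(0.0886)² = 0.02690 kg·m²; I_f = 0.04060 + 0.02690 = 0.06750 kg·m².
ω_f = I_p ω_i / I_f = (0.04060)(37.5) / 0.06750 = 22.56 rpm.
KE_i = ½(0.04060)(3.927 rad/s)² = 0.3131 J; KE_f = ½(0.06750)(2.362)² = 0.1883 J.
Fraction lost = 0.3985.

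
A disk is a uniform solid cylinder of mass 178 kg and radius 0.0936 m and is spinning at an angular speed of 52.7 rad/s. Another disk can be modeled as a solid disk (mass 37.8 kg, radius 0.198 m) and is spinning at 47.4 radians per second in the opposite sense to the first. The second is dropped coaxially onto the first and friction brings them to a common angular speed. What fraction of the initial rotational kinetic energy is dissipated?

fraction ≈ 0.994

No external torque acts about the common axis, so total angular momentum is conserved.
Moments of inertia: I_A = ½(178)(0.0936)² = 0.7797 kg·m²; I_B = ½(37.8)(0.198)² = 0.7410 kg·m².
Taking A's sense as positive: L = (0.7797)(52.7) − (0.7410)(47.4) = 5.970 kg·m²·rad/s.
Combined I = 0.7797 + 0.7410 = 1.521 kg·m².
ω_f = L / I = 5.970 / 1.521 = 3.926 rad/s.
KE_i = ½ΣIω² = 1915 J; KE_f = ½(1.521)(3.926)² = 11.72 J.
Fraction dissipated = (KE_i − KE_f)/KE_i = 0.9939.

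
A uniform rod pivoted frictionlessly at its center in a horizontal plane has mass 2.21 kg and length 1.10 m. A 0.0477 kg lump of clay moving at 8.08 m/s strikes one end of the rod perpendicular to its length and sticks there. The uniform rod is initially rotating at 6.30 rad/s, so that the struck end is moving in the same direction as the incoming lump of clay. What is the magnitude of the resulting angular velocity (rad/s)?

The axle reaction passes through the pivot and exerts no torque about it; angular momentum about the pivot is conserved through the impact.
I_p = (1/12)(2.21)(1.10)² = 0.2228 kg·m². Taking the sense of the lump of clay's angular momentum as positive, L_{lump} = m v R = (0.0477)(8.08)(1.10/2) = 0.2120 kg·m²/s.
L_i = +I_p ω_p + m v R = +(0.2228)(6.30) + 0.2120 = 1.616 kg·m²/s.
After sticking, I_f = I_p + m R² = 0.2228 + (0.0477)(1.10/2)² = 0.2373 kg·m².
ω_f = L_i / I_f = 1.616 / 0.2373 = 6.810 rad/s.

|ω_f| ≈ 6.81 rad/s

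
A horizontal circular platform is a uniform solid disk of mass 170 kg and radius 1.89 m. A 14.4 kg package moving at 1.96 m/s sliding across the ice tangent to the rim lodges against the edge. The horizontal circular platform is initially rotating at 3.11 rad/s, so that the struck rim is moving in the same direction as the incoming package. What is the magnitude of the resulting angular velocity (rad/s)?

|ω_f| ≈ 2.81 rad/s

The axle reaction passes through the central axle and exerts no torque about it; angular momentum about the central axle is conserved through the impact.
I_p = ½(170)(1.89)² = 303.6 kg·m². Taking the sense of the package's angular momentum as positive, L_{package} = m v R = (14.4)(1.96)(1.89) = 53.34 kg·m²/s.
L_i = +I_p ω_p + m v R = +(303.6)(3.11) + 53.34 = 997.6 kg·m²/s.
After sticking, I_f = I_p + m R² = 303.6 + (14.4)(1.89)² = 355.1 kg·m².
ω_f = L_i / I_f = 997.6 / 355.1 = 2.810 rad/s.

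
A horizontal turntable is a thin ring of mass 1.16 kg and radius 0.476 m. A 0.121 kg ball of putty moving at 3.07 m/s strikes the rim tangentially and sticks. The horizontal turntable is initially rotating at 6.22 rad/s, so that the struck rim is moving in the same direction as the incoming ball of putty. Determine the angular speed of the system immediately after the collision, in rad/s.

The axle reaction passes through the axle and exerts no torque about it; angular momentum about the axle is conserved through the impact.
I_p = (1.16)(0.476)² = 0.2628 kg·m². Taking the sense of the ball of putty's angular momentum as positive, L_{ball} = m v R = (0.121)(3.07)(0.476) = 0.1768 kg·m²/s.
L_i = +I_p ω_p + m v R = +(0.2628)(6.22) + 0.1768 = 1.812 kg·m²/s.
After sticking, I_f = I_p + m R² = 0.2628 + (0.121)(0.476)² = 0.2902 kg·m².
ω_f = L_i / I_f = 1.812 / 0.2902 = 6.242 rad/s.

|ω_f| ≈ 6.24 rad/s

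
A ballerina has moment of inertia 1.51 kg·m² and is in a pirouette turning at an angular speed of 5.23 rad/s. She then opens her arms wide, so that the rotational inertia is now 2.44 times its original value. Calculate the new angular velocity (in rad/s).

ω₂ ≈ 2.14 rad/s

No external torque acts about the spin axis, so angular momentum is conserved.
I₂ = 2.44 × 1.51 = 3.684 kg·m².
ω₂ = I₁ω₁ / I₂ = (1.510)(5.23 rad/s) / (3.684) = 2.143 rad/s.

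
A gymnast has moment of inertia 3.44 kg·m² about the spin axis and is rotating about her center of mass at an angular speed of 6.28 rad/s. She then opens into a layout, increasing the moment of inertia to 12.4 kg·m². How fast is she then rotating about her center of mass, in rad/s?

ω₂ ≈ 1.74 rad/s

Angular momentum about the spin axis is conserved since the torque about it is zero.
ω₂ = I₁ω₁ / I₂ = (3.440)(6.28 rad/s) / (12.40) = 1.742 rad/s.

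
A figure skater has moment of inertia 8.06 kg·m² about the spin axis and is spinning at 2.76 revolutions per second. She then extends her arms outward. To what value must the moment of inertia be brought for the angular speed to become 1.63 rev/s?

Angular momentum about the spin axis is conserved since the torque about it is zero.
I₂ = I₁ω₁ / ω₂ = (8.06)(2.76) / (1.63) = 13.65 kg·m².

I₂ ≈ 13.6 kg·m²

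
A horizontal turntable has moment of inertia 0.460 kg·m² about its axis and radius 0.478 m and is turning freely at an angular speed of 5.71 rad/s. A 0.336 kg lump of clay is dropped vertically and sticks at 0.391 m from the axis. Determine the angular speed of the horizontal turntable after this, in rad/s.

ω_f ≈ 5.14 rad/s

The added mass arrives with no angular momentum about the axis, and any external torque about the axis is negligible, so the system's angular momentum is conserved.
Added inertia Σmr² = (0.336)(0.391)² = 0.05137 kg·m²; I_f = 0.4600 + 0.05137 = 0.5114 kg·m².
ω_f = I_p ω_i / I_f = (0.4600)(5.71) / 0.5114 = 5.136 rad/s.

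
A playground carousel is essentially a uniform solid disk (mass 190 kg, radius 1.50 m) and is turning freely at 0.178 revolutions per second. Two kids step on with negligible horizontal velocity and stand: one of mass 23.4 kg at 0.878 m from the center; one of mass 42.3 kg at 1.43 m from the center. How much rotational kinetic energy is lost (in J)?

energy lost ≈ 43.9 J

No external torque acts about the center; L_before = L_after.
I_p = ½(190)(1.50)² = 213.8 kg·m².
Added inertia Σmr² = (23.4)(0.878)² + (42.3)(1.43)² = 104.5 kg·m²; I_f = 213.8 + 104.5 = 318.3 kg·m².
ω_f = I_p ω_i / I_f = (213.8)(0.178) / 318.3 = 0.1195 rev/s.
KE_i = ½(213.8)(1.118 rad/s)² = 133.7 J; KE_f = ½(318.3)(0.7511)² = 89.78 J.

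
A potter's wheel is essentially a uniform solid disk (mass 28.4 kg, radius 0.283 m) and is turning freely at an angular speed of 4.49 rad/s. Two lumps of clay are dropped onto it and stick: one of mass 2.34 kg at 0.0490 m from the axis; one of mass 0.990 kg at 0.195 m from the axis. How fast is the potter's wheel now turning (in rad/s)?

ω_f ≈ 4.33 rad/s

No external torque acts about the axis; L_before = L_after.
I_p = ½(28.4)(0.283)² = 1.137 kg·m².
Added inertia Σmr² = (2.34)(0.0490)² + (0.990)(0.195)² = 0.04326 kg·m²; I_f = 1.137 + 0.04326 = 1.181 kg·m².
ω_f = I_p ω_i / I_f = (1.137)(4.49) / 1.181 = 4.325 rad/s.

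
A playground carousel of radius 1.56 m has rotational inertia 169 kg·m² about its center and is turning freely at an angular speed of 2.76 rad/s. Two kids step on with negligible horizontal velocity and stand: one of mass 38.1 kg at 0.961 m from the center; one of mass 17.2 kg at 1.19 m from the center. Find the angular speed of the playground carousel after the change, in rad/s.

ω_f ≈ 2.04 rad/s

No external torque acts about the center; L_before = L_after.
Added inertia Σmr² = (38.1)(0.961)² + (17.2)(1.19)² = 59.54 kg·m²; I_f = 169.0 + 59.54 = 228.5 kg·m².
ω_f = I_p ω_i / I_f = (169.0)(2.76) / 228.5 = 2.041 rad/s.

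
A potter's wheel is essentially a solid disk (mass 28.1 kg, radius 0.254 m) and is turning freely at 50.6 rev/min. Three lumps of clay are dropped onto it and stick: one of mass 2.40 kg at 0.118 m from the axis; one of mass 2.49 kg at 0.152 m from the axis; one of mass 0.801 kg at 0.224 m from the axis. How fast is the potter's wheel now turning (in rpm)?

ω_f ≈ 44.2 rpm

No external torque acts about the axis; L_before = L_after.
I_p = ½(28.1)(0.254)² = 0.9064 kg·m².
Added inertia Σmr² = (2.40)(0.118)² + (2.49)(0.152)² + (0.801)(0.224)² = 0.1311 kg·m²; I_f = 0.9064 + 0.1311 = 1.038 kg·m².
ω_f = I_p ω_i / I_f = (0.9064)(50.6) / 1.038 = 44.20 rpm.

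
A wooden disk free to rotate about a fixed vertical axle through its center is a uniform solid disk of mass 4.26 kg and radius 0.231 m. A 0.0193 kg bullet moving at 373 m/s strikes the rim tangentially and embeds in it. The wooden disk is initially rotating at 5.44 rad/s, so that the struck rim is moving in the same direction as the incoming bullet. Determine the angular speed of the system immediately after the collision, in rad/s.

About the axle the impulsive forces during the collision are internal, so angular momentum about that axis is conserved.
I_p = ½(4.26)(0.231)² = 0.1137 kg·m². Taking the sense of the bullet's angular momentum as positive, L_{bullet} = m v R = (0.0193)(373)(0.231) = 1.663 kg·m²/s.
L_i = +I_p ω_p + m v R = +(0.1137)(5.44) + 1.663 = 2.281 kg·m²/s.
After sticking, I_f = I_p + m R² = 0.1137 + (0.0193)(0.231)² = 0.1147 kg·m².
ω_f = L_i / I_f = 2.281 / 0.1147 = 19.89 rad/s.

|ω_f| ≈ 19.9 rad/s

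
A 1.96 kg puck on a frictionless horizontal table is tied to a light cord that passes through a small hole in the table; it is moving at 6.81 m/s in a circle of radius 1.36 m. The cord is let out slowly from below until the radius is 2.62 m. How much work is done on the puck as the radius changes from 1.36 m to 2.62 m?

W ≈ -33.2 J

The only horizontal force on the mass is along the cord (radial), so it exerts no torque about the hole and angular momentum m v r is conserved.
v₂ = v₁ r₁ / r₂ = (6.81)(1.36) / (2.62) = 3.535 m/s.
W = ΔKE = ½m(v₂² − v₁²) = -33.20 J.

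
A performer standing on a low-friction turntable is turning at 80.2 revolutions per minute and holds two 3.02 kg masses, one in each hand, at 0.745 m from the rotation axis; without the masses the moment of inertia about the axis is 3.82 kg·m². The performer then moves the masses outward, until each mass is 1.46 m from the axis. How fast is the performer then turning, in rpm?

ω₂ ≈ 34.5 rpm

Angular momentum about the spin axis is conserved since the torque about it is zero.
I₁ = 3.82 + 2(3.02)(0.745)² = 7.172 kg·m²; I₂ = 3.82 + 2(3.02)(1.46)² = 16.69 kg·m².
ω₂ = I₁ω₁ / I₂ = (7.172)(80.2 rpm) / (16.69) = 34.46 rpm.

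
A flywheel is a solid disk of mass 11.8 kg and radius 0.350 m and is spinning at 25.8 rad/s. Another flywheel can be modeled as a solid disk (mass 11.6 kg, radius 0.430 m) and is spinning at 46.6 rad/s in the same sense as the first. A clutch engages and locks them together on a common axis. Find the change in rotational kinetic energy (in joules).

ΔKE ≈ -93.4 J

No external torque acts about the common axis, so total angular momentum is conserved.
Moments of inertia: I_A = ½(11.8)(0.350)² = 0.7227 kg·m²; I_B = ½(11.6)(0.430)² = 1.072 kg·m².
Taking A's sense as positive: L = (0.7227)(25.8) + (1.072)(46.6) = 68.62 kg·m²·rad/s.
Combined I = 0.7227 + 1.072 = 1.795 kg·m².
ω_f = L / I = 68.62 / 1.795 = 38.23 rad/s.
KE_i = ½ΣIω² = 1405 J; KE_f = ½(1.795)(38.23)² = 1312 J.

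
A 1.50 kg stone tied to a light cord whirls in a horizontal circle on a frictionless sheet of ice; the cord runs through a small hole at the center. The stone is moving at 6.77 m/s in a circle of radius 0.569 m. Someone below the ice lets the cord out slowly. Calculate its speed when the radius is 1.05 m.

v₂ ≈ 3.67 m/s

The only horizontal force on the mass is along the cord (radial), so it exerts no torque about the hole and angular momentum m v r is conserved.
v₂ = v₁ r₁ / r₂ = (6.77)(0.569) / (1.05) = 3.669 m/s.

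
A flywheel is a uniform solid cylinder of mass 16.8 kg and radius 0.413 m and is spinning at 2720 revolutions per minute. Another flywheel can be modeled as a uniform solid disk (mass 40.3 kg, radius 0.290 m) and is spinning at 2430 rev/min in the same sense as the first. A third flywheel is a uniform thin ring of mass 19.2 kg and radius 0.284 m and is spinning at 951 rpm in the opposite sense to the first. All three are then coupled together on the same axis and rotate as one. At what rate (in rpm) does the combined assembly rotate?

The coupling torques are internal; angular momentum about the shared axis is conserved.
Moments of inertia: I_A = ½(16.8)(0.413)² = 1.433 kg·m²; I_B = ½(40.3)(0.290)² = 1.695 kg·m²; I_C = (19.2)(0.284)² = 1.549 kg·m².
Taking A's sense as positive: L = (1.433)(2720) + (1.695)(2430) − (1.549)(951) = 6542 kg·m²·rpm.
Combined I = 1.433 + 1.695 + 1.549 = 4.676 kg·m².
ω_f = L / I = 6542 / 4.676 = 1399 rpm.

|ω_f| ≈ 1400 rpm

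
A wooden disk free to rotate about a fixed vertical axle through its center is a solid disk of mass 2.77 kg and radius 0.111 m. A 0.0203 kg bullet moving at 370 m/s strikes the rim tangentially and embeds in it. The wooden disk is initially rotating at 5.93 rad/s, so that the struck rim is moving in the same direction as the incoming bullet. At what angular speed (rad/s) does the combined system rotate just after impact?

|ω_f| ≈ 54.0 rad/s

About the axle the impulsive forces during the collision are internal, so angular momentum about that axis is conserved.
I_p = ½(2.77)(0.111)² = 0.01706 kg·m². Taking the sense of the bullet's angular momentum as positive, L_{bullet} = m v R = (0.0203)(370)(0.111) = 0.8337 kg·m²/s.
L_i = +I_p ω_p + m v R = +(0.01706)(5.93) + 0.8337 = 0.9349 kg·m²/s.
After sticking, I_f = I_p + m R² = 0.01706 + (0.0203)(0.111)² = 0.01731 kg·m².
ω_f = L_i / I_f = 0.9349 / 0.01731 = 54.00 rad/s.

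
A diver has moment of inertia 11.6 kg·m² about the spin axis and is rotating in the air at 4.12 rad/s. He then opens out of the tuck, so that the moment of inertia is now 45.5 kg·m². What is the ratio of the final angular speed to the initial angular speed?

With no external torque about the axis, L is conserved: I₁ω₁ = I₂ω₂.
ω₂/ω₁ = I₁/I₂ = 11.60 / 45.50 = 0.2549.

ω₂/ω₁ ≈ 0.255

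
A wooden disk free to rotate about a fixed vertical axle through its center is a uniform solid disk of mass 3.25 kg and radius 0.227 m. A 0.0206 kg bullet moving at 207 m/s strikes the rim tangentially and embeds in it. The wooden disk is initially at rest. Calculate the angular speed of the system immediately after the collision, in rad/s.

About the axle the impulsive forces during the collision are internal, so angular momentum about that axis is conserved.
I_p = ½(3.25)(0.227)² = 0.08373 kg·m². Taking the sense of the bullet's angular momentum as positive, L_{bullet} = m v R = (0.0206)(207)(0.227) = 0.9680 kg·m²/s.
L_i = 0 + 0.9680 = 0.9680 kg·m²/s.
After sticking, I_f = I_p + m R² = 0.08373 + (0.0206)(0.227)² = 0.08480 kg·m².
ω_f = L_i / I_f = 0.9680 / 0.08480 = 11.42 rad/s.

|ω_f| ≈ 11.4 rad/s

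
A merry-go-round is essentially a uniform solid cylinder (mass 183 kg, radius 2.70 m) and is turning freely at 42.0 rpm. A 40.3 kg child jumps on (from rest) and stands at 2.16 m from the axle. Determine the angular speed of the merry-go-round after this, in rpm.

ω_f ≈ 32.8 rpm

No external torque acts about the axle; L_before = L_after.
I_p = ½(183)(2.70)² = 667.0 kg·m².
Added inertia Σmr² = (40.3)(2.16)² = 188.0 kg·m²; I_f = 667.0 + 188.0 = 855.1 kg·m².
ω_f = I_p ω_i / I_f = (667.0)(42.0) / 855.1 = 32.76 rpm.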